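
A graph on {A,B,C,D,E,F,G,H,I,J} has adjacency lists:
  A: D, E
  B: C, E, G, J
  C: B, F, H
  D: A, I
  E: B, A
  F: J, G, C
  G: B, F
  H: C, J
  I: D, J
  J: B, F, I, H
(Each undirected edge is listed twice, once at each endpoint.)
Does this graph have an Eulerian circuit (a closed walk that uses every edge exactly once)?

Degrees: A:2, B:4, C:3, D:2, E:2, F:3, G:2, H:2, I:2, J:4
Vertices with odd degree: C, F. An Eulerian circuit requires all degrees even.

No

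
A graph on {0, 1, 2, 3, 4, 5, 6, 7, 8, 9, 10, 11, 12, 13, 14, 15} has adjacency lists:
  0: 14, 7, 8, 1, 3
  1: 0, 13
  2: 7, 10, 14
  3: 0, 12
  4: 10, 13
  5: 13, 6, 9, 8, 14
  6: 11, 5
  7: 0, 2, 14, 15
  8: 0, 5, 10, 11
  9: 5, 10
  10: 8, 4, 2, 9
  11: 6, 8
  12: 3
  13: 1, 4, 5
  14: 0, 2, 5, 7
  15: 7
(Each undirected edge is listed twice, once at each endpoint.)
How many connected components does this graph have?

1

Component: {0, 1, 2, 3, 4, 5, 6, 7, 8, 9, 10, 11, 12, 13, 14, 15}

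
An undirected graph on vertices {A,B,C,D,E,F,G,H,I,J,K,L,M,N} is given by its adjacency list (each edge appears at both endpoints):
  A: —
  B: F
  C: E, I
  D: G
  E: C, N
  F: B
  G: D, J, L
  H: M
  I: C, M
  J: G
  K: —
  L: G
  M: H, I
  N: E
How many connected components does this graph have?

Component: {A}
Component: {K}
Component: {B, F}
Component: {D, G, J, L}
Component: {C, E, H, I, M, N}

5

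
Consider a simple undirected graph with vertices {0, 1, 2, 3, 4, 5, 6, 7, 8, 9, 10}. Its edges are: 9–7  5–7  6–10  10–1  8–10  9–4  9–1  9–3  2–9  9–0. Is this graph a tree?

Yes

|V| = 11, |E| = 10.
Connected and |E| = |V| - 1, which characterizes a tree.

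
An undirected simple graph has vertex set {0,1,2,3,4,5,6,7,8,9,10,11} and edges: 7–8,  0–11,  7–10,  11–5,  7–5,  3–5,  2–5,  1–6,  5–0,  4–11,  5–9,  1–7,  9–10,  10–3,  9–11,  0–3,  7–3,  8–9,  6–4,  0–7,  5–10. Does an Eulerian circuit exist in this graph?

Degrees: 0:4, 1:2, 2:1, 3:4, 4:2, 5:7, 6:2, 7:6, 8:2, 9:4, 10:4, 11:4
2, 5 have odd degree; an Eulerian circuit needs every degree to be even, so none exists.

No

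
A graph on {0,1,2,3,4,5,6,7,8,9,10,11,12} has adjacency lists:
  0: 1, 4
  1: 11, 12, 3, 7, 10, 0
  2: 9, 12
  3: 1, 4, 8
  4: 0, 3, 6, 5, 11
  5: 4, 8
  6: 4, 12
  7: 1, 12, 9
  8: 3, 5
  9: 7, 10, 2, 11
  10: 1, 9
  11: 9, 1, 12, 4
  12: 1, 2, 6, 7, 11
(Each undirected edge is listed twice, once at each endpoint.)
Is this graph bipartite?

No

The cycle 11-1-12-11 has length 3, which is odd, so the graph is not bipartite.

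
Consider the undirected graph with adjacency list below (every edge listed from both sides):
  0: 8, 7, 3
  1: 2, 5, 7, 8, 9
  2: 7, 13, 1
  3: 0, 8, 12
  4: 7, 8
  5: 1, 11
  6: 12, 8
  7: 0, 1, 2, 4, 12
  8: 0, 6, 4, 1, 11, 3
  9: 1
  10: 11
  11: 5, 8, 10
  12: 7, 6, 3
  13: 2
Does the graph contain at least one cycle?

The graph has 14 vertices, 20 edges, and 1 connected component.
One cycle is 8-1-5-11-8.

Yes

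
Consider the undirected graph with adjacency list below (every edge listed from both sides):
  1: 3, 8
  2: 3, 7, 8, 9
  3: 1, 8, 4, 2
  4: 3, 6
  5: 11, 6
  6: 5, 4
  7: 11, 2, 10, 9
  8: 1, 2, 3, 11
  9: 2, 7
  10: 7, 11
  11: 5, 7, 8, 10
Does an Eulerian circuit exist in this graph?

Yes

Degrees: 1:2, 2:4, 3:4, 4:2, 5:2, 6:2, 7:4, 8:4, 9:2, 10:2, 11:4
All degrees are even and the non-isolated vertices are connected — an Eulerian circuit exists.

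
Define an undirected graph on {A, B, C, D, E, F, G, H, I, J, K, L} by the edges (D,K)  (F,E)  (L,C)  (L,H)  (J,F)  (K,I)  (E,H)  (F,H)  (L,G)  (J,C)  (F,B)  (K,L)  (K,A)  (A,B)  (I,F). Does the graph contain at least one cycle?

Yes

The graph has 12 vertices, 15 edges, and 1 connected component.
Since 15 > 12 - 1, a cycle must exist; for instance K-L-H-F-I-K.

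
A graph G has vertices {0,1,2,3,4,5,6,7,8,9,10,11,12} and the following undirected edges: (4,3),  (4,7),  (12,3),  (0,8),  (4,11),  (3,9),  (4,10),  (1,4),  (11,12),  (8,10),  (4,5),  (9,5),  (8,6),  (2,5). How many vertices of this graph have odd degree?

Degrees: 0:1, 1:1, 2:1, 3:3, 4:6, 5:3, 6:1, 7:1, 8:3, 9:2, 10:2, 11:2, 12:2
Odd-degree vertices: 0, 1, 2, 3, 5, 6, 7, 8.

8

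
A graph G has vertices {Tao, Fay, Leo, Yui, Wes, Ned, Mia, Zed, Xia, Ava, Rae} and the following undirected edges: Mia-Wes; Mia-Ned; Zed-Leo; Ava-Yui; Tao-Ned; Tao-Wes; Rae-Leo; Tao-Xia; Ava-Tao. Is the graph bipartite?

A valid 2-coloring puts {Fay, Wes, Ned, Zed, Xia, Ava, Rae} on one side and {Tao, Leo, Yui, Mia} on the other; every edge crosses between the two sides.

Yes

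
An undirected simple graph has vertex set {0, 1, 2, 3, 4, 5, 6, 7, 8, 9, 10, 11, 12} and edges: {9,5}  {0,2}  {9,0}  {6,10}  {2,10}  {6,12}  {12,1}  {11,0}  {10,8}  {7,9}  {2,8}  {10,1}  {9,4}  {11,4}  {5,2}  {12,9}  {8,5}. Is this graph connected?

Component: {3}
Component: {0, 1, 2, 4, 5, 6, 7, 8, 9, 10, 11, 12}
There are 2 separate components, so the graph is not connected.

No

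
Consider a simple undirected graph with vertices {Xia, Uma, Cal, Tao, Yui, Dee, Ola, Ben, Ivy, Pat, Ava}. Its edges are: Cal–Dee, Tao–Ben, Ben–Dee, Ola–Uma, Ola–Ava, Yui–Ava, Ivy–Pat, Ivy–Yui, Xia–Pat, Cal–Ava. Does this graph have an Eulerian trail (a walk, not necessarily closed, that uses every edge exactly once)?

No

Degrees: Xia:1, Uma:1, Cal:2, Tao:1, Yui:2, Dee:2, Ola:2, Ben:2, Ivy:2, Pat:2, Ava:3
Odd-degree vertices: Xia, Uma, Tao, Ava (4 total).
With 4 odd-degree vertices (more than two), no single trail can use every edge.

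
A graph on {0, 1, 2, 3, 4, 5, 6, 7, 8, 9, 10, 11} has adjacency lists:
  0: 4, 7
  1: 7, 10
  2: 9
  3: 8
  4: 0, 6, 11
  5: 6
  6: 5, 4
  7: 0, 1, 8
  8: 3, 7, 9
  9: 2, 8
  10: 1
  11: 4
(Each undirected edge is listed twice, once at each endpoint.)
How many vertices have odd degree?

8

Degrees: 0:2, 1:2, 2:1, 3:1, 4:3, 5:1, 6:2, 7:3, 8:3, 9:2, 10:1, 11:1
Odd-degree vertices: 2, 3, 4, 5, 7, 8, 10, 11.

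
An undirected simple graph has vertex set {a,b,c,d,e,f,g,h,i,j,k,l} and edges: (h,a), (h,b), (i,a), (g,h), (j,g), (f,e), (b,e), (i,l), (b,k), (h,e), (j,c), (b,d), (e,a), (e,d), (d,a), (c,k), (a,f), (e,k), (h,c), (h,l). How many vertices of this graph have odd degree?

4

Degrees: a:5, b:4, c:3, d:3, e:6, f:2, g:2, h:6, i:2, j:2, k:3, l:2
Odd-degree vertices: a, c, d, k.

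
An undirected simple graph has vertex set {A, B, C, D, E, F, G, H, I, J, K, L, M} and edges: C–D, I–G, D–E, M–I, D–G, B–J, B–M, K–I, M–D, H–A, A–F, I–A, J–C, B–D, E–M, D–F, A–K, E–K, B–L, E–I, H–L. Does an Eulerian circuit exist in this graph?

No

Degrees: A:4, B:4, C:2, D:6, E:4, F:2, G:2, H:2, I:5, J:2, K:3, L:2, M:4
I, K have odd degree; an Eulerian circuit needs every degree to be even, so none exists.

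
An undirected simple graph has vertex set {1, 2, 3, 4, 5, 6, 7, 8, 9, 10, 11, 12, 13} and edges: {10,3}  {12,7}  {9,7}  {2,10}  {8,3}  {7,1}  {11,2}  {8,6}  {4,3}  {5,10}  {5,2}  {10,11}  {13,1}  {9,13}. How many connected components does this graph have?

2

Component: {1, 7, 9, 12, 13}
Component: {2, 3, 4, 5, 6, 8, 10, 11}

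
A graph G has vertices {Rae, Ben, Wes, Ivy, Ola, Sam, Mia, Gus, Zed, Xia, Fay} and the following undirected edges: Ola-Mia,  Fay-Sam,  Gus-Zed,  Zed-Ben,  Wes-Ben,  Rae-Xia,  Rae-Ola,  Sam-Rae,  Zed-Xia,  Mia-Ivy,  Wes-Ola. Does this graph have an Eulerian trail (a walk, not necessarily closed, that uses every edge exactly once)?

Degrees: Rae:3, Ben:2, Wes:2, Ivy:1, Ola:3, Sam:2, Mia:2, Gus:1, Zed:3, Xia:2, Fay:1
Odd-degree vertices: Rae, Ivy, Ola, Gus, Zed, Fay (6 total).
An Eulerian trail requires 0 or 2 odd-degree vertices; here there are 6.

No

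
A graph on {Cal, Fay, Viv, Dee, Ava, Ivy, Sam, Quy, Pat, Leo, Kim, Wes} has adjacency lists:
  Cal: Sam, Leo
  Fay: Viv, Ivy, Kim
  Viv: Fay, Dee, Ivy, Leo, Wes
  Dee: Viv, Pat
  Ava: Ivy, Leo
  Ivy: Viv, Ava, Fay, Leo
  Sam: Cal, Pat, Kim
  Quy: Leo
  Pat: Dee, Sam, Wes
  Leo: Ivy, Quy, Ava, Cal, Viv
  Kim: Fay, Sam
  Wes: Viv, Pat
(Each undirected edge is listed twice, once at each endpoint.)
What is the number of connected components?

Component: {Cal, Fay, Viv, Dee, Ava, Ivy, Sam, Quy, Pat, Leo, Kim, Wes}

1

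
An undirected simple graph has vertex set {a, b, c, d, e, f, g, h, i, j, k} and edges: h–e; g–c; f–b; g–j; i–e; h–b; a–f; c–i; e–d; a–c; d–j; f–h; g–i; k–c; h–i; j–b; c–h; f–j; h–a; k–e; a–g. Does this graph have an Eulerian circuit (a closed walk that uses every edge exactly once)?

No

Degrees: a:4, b:3, c:5, d:2, e:4, f:4, g:4, h:6, i:4, j:4, k:2
b, c have odd degree; an Eulerian circuit needs every degree to be even, so none exists.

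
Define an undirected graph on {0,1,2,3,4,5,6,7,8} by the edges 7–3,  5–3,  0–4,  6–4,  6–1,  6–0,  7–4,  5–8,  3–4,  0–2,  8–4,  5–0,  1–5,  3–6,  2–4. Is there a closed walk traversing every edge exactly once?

Degrees: 0:4, 1:2, 2:2, 3:4, 4:6, 5:4, 6:4, 7:2, 8:2
All degrees are even and the non-isolated vertices are connected — an Eulerian circuit exists.

Yes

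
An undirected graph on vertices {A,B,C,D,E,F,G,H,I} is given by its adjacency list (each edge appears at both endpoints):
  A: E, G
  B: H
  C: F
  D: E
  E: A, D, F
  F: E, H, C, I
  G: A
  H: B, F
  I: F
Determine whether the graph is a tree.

Yes

|V| = 9, |E| = 8.
It is connected with exactly 8 edges, hence acyclic — it is a tree.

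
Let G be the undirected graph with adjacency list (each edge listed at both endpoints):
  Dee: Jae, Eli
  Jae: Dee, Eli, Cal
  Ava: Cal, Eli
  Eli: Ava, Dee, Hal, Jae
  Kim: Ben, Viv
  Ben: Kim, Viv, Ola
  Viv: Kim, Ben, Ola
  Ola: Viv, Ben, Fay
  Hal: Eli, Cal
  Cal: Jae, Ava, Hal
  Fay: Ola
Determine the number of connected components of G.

Component: {Kim, Ben, Viv, Ola, Fay}
Component: {Dee, Jae, Ava, Eli, Hal, Cal}

2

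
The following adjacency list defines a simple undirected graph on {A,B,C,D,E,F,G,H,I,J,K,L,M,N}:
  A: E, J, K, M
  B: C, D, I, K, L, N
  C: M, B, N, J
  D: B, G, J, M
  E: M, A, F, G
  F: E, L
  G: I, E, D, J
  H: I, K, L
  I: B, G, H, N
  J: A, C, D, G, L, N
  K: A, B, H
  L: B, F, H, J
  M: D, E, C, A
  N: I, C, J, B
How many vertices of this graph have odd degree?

Degrees: A:4, B:6, C:4, D:4, E:4, F:2, G:4, H:3, I:4, J:6, K:3, L:4, M:4, N:4
Odd-degree vertices: H, K.

2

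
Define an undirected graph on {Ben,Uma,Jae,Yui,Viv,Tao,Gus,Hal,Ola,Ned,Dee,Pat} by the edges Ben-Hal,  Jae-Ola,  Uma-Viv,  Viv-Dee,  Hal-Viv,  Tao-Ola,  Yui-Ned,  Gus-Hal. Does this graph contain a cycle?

The graph has 12 vertices, 8 edges, and 4 connected components.
Since 8 = 12 - 4, the graph is a forest and contains no cycle.

No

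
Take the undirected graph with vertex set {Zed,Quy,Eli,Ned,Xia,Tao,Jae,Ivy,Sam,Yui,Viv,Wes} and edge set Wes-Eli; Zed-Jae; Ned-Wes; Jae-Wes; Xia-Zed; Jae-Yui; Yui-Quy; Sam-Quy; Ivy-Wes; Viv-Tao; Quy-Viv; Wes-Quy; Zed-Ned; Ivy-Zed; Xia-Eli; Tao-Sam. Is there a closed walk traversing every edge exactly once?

No

Degrees: Zed:4, Quy:4, Eli:2, Ned:2, Xia:2, Tao:2, Jae:3, Ivy:2, Sam:2, Yui:2, Viv:2, Wes:5
Jae, Wes have odd degree; an Eulerian circuit needs every degree to be even, so none exists.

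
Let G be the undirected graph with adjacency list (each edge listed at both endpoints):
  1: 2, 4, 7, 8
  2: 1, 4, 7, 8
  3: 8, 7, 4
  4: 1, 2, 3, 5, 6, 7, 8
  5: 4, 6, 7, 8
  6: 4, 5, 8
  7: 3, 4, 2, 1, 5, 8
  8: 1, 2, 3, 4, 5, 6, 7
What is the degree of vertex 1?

4

Neighbors of 1: 2, 4, 7, 8.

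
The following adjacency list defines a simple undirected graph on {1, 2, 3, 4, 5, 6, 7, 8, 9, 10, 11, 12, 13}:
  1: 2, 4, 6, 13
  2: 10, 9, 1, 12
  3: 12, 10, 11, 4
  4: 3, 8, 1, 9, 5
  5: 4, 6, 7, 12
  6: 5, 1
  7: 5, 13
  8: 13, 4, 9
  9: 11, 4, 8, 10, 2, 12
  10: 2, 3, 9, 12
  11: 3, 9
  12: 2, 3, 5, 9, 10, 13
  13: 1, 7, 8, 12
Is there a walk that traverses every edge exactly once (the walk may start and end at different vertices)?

Yes

Degrees: 1:4, 2:4, 3:4, 4:5, 5:4, 6:2, 7:2, 8:3, 9:6, 10:4, 11:2, 12:6, 13:4
Odd-degree vertices: 4, 8 (2 total).
With 2 odd-degree vertices and all edges in one connected piece, an Eulerian trail exists (from 4 to 8).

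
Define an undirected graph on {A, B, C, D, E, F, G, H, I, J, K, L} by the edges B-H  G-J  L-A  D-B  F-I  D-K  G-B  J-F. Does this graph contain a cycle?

No

The graph has 12 vertices, 8 edges, and 4 connected components.
Since 8 = 12 - 4, the graph is a forest and contains no cycle.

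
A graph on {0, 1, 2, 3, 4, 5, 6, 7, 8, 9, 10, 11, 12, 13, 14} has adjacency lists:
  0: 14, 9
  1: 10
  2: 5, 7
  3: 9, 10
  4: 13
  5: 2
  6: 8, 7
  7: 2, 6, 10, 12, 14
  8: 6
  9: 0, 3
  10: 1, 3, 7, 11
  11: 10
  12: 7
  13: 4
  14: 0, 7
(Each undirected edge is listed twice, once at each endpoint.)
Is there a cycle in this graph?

Yes

|V| = 15, |E| = 14, number of components = 2.
Since 14 > 15 - 2, a cycle must exist; for instance 0-14-7-10-3-9-0.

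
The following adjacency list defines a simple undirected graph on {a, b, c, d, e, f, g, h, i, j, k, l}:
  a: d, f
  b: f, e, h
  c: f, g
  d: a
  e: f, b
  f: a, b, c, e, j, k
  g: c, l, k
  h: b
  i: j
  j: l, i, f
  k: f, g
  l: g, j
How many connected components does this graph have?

1

Component: {a, b, c, d, e, f, g, h, i, j, k, l}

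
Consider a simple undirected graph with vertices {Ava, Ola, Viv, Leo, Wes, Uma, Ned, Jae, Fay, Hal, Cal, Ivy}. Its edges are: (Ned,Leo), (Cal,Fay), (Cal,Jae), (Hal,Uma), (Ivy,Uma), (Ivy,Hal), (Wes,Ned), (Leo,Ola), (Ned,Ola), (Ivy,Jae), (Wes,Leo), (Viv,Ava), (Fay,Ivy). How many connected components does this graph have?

Component: {Ava, Viv}
Component: {Ola, Leo, Wes, Ned}
Component: {Uma, Jae, Fay, Hal, Cal, Ivy}

3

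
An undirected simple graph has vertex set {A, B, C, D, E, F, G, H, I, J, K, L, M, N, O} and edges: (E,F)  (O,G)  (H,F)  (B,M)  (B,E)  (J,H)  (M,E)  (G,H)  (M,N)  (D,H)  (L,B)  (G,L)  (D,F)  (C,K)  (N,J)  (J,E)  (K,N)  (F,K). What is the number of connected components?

Component: {A}
Component: {I}
Component: {B, C, D, E, F, G, H, J, K, L, M, N, O}

3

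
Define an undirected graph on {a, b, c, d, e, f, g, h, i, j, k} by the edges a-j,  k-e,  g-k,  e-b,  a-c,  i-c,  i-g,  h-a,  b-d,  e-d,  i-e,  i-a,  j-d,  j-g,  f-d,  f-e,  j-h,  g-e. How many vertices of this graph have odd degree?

Degrees: a:4, b:2, c:2, d:4, e:6, f:2, g:4, h:2, i:4, j:4, k:2
Odd-degree vertices: none.

0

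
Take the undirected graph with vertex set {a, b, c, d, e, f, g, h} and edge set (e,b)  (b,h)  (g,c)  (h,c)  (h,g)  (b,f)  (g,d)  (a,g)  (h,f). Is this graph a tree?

|V| = 8, |E| = 9.
A tree on 8 vertices has exactly 7 edges; this graph has 9, so it contains a cycle and is not a tree.

No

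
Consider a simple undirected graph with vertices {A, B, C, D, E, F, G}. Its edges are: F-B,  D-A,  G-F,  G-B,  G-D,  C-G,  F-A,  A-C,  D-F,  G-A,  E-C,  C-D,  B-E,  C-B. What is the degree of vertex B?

Neighbors of B: C, E, F, G.

4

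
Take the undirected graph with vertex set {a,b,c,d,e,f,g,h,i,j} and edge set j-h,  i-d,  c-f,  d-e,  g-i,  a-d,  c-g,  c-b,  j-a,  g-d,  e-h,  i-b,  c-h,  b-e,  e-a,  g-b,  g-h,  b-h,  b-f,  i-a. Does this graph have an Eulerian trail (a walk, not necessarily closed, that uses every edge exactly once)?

Yes

Degrees: a:4, b:6, c:4, d:4, e:4, f:2, g:5, h:5, i:4, j:2
Odd-degree vertices: g, h (2 total).
With 2 odd-degree vertices and all edges in one connected piece, an Eulerian trail exists (from g to h).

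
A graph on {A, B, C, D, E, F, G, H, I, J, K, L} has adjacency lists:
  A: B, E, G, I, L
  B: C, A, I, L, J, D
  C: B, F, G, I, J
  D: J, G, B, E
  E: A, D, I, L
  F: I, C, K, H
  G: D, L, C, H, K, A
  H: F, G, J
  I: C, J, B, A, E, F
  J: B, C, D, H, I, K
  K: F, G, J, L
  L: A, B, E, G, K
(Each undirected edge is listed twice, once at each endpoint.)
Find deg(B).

Neighbors of B: A, C, D, I, J, L.

6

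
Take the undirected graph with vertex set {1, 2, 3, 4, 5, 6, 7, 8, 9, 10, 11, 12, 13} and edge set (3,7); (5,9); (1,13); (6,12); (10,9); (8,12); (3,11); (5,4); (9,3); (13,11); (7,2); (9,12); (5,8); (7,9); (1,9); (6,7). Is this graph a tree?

The graph has 13 vertices and 16 edges.
A tree on 13 vertices has exactly 12 edges; this graph has 16, so it contains a cycle and is not a tree.

No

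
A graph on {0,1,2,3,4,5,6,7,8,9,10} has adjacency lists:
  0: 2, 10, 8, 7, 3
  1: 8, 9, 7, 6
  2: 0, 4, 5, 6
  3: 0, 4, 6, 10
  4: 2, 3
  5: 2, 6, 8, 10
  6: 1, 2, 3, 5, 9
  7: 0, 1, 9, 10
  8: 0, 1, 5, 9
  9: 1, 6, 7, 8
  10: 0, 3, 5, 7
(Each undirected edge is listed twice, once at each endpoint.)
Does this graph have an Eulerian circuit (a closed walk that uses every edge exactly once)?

Degrees: 0:5, 1:4, 2:4, 3:4, 4:2, 5:4, 6:5, 7:4, 8:4, 9:4, 10:4
0, 6 have odd degree; an Eulerian circuit needs every degree to be even, so none exists.

No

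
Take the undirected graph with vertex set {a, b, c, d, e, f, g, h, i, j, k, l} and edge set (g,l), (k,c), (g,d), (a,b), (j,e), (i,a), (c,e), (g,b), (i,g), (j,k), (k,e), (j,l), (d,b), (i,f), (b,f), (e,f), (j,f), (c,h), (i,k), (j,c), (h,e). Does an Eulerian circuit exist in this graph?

No

Degrees: a:2, b:4, c:4, d:2, e:5, f:4, g:4, h:2, i:4, j:5, k:4, l:2
Vertices with odd degree: e, j. An Eulerian circuit requires all degrees even.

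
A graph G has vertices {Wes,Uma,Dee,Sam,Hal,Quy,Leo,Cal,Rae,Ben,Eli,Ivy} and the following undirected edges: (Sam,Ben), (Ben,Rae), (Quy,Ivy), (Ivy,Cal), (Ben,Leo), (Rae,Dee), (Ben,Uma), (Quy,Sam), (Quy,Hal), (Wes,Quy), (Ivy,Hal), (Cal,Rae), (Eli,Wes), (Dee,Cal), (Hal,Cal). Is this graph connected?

A breadth-first search from Wes visits Wes, Quy, Eli, Sam, Hal, Ivy, Ben, Cal, Uma, Rae, Leo, Dee — all 12 vertices — so the graph is connected.

Yes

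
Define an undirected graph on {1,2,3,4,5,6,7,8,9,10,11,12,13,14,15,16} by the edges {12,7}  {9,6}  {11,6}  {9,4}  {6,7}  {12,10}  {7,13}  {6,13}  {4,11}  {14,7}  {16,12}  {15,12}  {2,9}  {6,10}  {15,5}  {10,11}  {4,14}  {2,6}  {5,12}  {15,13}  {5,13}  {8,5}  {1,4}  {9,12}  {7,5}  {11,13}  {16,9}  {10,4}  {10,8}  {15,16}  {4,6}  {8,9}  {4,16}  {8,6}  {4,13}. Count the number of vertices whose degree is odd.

4

Degrees: 1:1, 2:2, 3:0, 4:8, 5:5, 6:8, 7:5, 8:4, 9:6, 10:5, 11:4, 12:6, 13:6, 14:2, 15:4, 16:4
Odd-degree vertices: 1, 5, 7, 10.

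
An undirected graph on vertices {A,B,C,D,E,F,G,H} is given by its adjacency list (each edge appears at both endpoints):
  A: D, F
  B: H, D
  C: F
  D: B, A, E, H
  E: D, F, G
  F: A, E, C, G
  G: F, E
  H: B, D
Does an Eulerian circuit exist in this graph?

Degrees: A:2, B:2, C:1, D:4, E:3, F:4, G:2, H:2
Vertices with odd degree: C, E. An Eulerian circuit requires all degrees even.

No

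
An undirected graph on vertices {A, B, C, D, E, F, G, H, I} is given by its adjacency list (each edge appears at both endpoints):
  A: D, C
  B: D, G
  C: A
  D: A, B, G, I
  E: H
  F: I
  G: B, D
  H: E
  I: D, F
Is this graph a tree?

No

|V| = 9, |E| = 8.
It splits into 2 components, so it cannot be a tree.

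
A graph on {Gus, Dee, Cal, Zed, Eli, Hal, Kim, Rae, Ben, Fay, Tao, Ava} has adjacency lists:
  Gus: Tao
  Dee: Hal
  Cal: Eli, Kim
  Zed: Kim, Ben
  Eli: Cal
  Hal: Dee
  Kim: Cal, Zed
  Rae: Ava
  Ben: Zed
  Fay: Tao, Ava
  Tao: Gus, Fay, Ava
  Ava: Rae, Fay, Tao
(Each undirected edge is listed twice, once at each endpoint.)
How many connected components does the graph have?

Component: {Dee, Hal}
Component: {Gus, Rae, Fay, Tao, Ava}
Component: {Cal, Zed, Eli, Kim, Ben}

3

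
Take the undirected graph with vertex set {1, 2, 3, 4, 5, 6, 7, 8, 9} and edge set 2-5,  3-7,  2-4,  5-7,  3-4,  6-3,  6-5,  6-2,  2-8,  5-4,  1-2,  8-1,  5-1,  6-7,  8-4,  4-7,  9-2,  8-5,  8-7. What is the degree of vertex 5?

6

Neighbors of 5: 1, 2, 4, 6, 7, 8.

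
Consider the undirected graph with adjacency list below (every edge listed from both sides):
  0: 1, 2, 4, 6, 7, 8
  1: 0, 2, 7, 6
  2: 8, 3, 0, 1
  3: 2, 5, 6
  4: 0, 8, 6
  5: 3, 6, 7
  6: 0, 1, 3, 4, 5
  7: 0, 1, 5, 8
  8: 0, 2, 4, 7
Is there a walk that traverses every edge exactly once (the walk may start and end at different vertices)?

Degrees: 0:6, 1:4, 2:4, 3:3, 4:3, 5:3, 6:5, 7:4, 8:4
Odd-degree vertices: 3, 4, 5, 6 (4 total).
With 4 odd-degree vertices (more than two), no single trail can use every edge.

No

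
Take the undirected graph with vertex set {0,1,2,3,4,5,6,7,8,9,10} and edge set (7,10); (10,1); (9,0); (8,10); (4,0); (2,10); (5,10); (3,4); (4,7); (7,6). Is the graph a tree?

Yes

|V| = 11, |E| = 10.
Connected and |E| = |V| - 1, which characterizes a tree.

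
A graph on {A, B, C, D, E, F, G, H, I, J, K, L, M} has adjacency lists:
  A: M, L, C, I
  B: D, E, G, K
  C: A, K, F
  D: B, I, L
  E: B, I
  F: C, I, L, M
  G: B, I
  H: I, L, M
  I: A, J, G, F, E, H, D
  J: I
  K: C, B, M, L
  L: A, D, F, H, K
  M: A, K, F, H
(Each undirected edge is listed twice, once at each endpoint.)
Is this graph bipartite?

Yes

A valid 2-coloring puts {B, C, I, L, M} on one side and {A, D, E, F, G, H, J, K} on the other; every edge crosses between the two sides.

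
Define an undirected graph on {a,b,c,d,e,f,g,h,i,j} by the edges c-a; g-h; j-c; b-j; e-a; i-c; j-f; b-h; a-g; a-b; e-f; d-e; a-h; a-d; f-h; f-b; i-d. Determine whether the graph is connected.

Yes

Starting from a and exploring outward reaches every vertex (a, b, c, e, g, h, d, j, f, i); the graph is connected.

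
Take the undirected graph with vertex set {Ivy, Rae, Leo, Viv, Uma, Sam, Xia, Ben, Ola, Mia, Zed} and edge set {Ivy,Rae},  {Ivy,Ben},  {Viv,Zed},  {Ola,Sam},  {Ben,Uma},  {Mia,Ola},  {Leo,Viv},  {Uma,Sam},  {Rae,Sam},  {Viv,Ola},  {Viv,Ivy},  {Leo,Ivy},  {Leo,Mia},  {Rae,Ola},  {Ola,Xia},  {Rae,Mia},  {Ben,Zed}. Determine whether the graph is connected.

Yes

A breadth-first search from Ivy visits Ivy, Rae, Leo, Ben, Viv, Sam, Mia, Ola, Zed, Uma, Xia — all 11 vertices — so the graph is connected.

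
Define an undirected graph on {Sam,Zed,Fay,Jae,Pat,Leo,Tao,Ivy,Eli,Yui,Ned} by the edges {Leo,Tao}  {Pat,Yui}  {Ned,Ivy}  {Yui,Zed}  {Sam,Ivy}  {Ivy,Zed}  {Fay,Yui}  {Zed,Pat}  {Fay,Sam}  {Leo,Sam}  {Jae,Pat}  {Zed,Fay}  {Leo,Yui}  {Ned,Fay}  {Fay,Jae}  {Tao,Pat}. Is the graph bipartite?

Fay-Yui-Zed-Fay is an odd cycle (length 3), and a bipartite graph can contain only even cycles.

No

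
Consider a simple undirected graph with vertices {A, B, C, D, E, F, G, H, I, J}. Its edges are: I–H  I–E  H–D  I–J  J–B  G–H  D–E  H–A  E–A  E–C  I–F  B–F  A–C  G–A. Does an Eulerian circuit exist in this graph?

Yes

Degrees: A:4, B:2, C:2, D:2, E:4, F:2, G:2, H:4, I:4, J:2
Every vertex has even degree and the edges form a single connected piece, so an Eulerian circuit exists.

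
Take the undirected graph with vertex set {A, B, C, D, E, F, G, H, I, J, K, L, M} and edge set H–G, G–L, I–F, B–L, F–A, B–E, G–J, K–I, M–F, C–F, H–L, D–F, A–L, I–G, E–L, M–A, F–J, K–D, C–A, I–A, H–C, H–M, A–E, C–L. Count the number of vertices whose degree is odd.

Degrees: A:6, B:2, C:4, D:2, E:3, F:6, G:4, H:4, I:4, J:2, K:2, L:6, M:3
Odd-degree vertices: E, M.

2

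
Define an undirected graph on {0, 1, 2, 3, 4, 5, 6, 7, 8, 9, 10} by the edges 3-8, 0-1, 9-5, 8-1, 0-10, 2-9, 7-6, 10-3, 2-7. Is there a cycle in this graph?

The graph has 11 vertices, 9 edges, and 3 connected components.
One cycle is 0-10-3-8-1-0.

Yes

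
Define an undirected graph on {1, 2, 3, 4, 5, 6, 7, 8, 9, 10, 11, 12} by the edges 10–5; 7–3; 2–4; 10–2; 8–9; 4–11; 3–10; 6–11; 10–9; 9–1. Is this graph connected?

No

Component: {12}
Component: {1, 2, 3, 4, 5, 6, 7, 8, 9, 10, 11}
There are 2 separate components, so the graph is not connected.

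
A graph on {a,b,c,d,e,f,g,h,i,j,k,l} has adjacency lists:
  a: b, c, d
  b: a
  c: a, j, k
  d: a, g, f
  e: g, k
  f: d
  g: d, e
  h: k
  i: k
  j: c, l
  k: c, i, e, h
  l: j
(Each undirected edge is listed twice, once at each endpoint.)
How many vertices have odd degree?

Degrees: a:3, b:1, c:3, d:3, e:2, f:1, g:2, h:1, i:1, j:2, k:4, l:1
Odd-degree vertices: a, b, c, d, f, h, i, l.

8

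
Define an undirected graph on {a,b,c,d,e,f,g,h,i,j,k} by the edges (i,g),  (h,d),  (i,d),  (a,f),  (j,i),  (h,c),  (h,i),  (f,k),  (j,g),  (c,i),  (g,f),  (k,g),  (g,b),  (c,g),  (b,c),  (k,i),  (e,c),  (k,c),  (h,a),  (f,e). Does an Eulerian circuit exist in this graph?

Yes

Degrees: a:2, b:2, c:6, d:2, e:2, f:4, g:6, h:4, i:6, j:2, k:4
Every vertex has even degree and the edges form a single connected piece, so an Eulerian circuit exists.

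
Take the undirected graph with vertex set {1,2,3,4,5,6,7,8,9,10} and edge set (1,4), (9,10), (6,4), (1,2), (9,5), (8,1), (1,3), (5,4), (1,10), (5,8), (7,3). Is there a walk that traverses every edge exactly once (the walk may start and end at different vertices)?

Degrees: 1:5, 2:1, 3:2, 4:3, 5:3, 6:1, 7:1, 8:2, 9:2, 10:2
Odd-degree vertices: 1, 2, 4, 5, 6, 7 (6 total).
With 6 odd-degree vertices (more than two), no single trail can use every edge.

No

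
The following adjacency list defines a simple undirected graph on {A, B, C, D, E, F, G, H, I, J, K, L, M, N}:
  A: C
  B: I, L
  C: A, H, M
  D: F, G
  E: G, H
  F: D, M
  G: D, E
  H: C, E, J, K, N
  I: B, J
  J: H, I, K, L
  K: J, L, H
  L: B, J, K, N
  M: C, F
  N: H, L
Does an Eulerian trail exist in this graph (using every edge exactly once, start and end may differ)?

No

Degrees: A:1, B:2, C:3, D:2, E:2, F:2, G:2, H:5, I:2, J:4, K:3, L:4, M:2, N:2
Odd-degree vertices: A, C, H, K (4 total).
With 4 odd-degree vertices (more than two), no single trail can use every edge.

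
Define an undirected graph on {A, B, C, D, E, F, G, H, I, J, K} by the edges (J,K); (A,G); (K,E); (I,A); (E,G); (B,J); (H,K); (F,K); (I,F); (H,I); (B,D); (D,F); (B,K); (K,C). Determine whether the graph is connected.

Yes

Starting from A and exploring outward reaches every vertex (A, I, G, F, H, E, K, D, C, J, B); the graph is connected.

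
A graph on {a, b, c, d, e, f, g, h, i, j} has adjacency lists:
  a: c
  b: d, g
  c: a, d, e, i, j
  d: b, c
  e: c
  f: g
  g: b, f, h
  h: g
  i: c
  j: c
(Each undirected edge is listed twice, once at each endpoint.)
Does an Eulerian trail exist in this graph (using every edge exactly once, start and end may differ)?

No

Degrees: a:1, b:2, c:5, d:2, e:1, f:1, g:3, h:1, i:1, j:1
Odd-degree vertices: a, c, e, f, g, h, i, j (8 total).
With 8 odd-degree vertices (more than two), no single trail can use every edge.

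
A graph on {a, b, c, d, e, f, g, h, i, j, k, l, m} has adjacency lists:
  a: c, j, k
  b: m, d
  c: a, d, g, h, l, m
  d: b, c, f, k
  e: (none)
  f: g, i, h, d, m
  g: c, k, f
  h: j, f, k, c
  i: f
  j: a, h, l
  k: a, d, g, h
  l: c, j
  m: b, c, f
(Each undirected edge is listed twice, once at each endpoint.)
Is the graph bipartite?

Partition the vertices as {b, c, e, f, j, k} vs {a, d, g, h, i, l, m}. Each listed edge has one endpoint in each part, so the graph is bipartite.

Yes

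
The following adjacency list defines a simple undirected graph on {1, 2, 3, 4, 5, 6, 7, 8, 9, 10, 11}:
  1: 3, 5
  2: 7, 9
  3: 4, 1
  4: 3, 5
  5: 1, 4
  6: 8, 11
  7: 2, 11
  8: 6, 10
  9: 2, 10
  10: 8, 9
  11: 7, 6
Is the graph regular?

Yes

Degrees: 1:2, 2:2, 3:2, 4:2, 5:2, 6:2, 7:2, 8:2, 9:2, 10:2, 11:2
Every vertex has degree 2, so the graph is 2-regular.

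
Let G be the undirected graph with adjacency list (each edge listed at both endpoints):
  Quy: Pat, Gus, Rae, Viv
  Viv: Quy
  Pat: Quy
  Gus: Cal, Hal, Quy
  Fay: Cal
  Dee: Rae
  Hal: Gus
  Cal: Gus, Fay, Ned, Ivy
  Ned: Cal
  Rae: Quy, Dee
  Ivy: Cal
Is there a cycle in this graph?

No

|V| = 11, |E| = 10, number of components = 1.
A forest on 11 vertices with 1 component has exactly 10 edges, which matches — so no cycle.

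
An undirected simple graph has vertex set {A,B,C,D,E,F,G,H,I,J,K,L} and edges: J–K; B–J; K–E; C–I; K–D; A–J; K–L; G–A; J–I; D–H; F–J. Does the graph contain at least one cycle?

|V| = 12, |E| = 11, number of components = 1.
A forest on 12 vertices with 1 component has exactly 11 edges, which matches — so no cycle.

No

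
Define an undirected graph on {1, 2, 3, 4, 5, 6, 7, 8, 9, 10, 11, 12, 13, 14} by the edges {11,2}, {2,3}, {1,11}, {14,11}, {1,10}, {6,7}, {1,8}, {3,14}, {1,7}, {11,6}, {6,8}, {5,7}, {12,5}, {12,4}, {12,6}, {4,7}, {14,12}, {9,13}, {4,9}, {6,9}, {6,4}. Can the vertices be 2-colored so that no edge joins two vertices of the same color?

12-4-6-12 is an odd cycle (length 3), and a bipartite graph can contain only even cycles.

No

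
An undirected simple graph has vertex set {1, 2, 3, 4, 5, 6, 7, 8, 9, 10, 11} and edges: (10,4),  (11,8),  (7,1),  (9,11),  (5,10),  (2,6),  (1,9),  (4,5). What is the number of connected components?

4

Component: {3}
Component: {2, 6}
Component: {4, 5, 10}
Component: {1, 7, 8, 9, 11}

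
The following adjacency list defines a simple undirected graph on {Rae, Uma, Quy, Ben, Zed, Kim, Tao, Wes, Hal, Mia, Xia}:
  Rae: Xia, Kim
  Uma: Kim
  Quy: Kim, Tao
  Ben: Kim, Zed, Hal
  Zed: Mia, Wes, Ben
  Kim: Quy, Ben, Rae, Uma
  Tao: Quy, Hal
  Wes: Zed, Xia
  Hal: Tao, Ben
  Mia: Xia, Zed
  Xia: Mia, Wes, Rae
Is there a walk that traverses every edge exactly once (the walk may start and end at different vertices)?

No

Degrees: Rae:2, Uma:1, Quy:2, Ben:3, Zed:3, Kim:4, Tao:2, Wes:2, Hal:2, Mia:2, Xia:3
Odd-degree vertices: Uma, Ben, Zed, Xia (4 total).
An Eulerian trail requires 0 or 2 odd-degree vertices; here there are 4.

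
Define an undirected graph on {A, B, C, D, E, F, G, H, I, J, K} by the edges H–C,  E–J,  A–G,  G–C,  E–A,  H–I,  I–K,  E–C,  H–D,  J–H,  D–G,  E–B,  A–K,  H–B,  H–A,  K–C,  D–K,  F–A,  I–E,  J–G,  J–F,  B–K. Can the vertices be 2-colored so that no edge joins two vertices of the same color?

Color {E, F, G, H, K} black and {A, B, C, D, I, J} white. No edge joins two same-colored vertices, so the graph is bipartite.

Yes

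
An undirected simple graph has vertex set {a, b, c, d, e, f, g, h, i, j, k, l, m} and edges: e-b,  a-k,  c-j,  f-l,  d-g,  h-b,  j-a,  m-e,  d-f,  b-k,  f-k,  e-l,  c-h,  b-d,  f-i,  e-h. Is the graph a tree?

The graph has 13 vertices and 16 edges.
A tree on 13 vertices has exactly 12 edges; this graph has 16, so it contains a cycle and is not a tree.

No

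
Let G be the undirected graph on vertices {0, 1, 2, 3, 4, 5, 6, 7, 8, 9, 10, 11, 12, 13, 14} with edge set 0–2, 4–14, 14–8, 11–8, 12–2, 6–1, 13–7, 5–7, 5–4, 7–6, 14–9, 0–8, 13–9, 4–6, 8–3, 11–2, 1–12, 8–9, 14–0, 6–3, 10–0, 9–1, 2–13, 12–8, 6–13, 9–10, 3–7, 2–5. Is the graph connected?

Yes

Starting from 0 and exploring outward reaches every vertex (0, 14, 2, 8, 10, 9, 4, 5, 12, 11, 13, 3, 1, 6, 7); the graph is connected.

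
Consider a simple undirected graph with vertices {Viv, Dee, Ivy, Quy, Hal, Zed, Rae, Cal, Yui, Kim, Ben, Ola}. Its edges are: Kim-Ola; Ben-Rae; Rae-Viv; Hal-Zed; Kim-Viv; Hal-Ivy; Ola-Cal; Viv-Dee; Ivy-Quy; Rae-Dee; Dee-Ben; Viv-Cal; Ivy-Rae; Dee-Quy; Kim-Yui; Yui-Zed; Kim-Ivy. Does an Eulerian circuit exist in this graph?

Yes

Degrees: Viv:4, Dee:4, Ivy:4, Quy:2, Hal:2, Zed:2, Rae:4, Cal:2, Yui:2, Kim:4, Ben:2, Ola:2
Every vertex has even degree and the edges form a single connected piece, so an Eulerian circuit exists.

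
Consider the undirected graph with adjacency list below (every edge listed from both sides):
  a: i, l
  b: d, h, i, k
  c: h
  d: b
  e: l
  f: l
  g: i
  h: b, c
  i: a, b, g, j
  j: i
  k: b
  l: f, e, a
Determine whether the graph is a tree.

The graph has 12 vertices and 11 edges.
Connected and |E| = |V| - 1, which characterizes a tree.

Yes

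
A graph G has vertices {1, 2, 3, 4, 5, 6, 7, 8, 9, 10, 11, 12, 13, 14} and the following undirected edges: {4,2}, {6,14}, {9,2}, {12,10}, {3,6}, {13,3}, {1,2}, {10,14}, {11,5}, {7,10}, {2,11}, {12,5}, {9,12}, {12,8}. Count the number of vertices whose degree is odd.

Degrees: 1:1, 2:4, 3:2, 4:1, 5:2, 6:2, 7:1, 8:1, 9:2, 10:3, 11:2, 12:4, 13:1, 14:2
Odd-degree vertices: 1, 4, 7, 8, 10, 13.

6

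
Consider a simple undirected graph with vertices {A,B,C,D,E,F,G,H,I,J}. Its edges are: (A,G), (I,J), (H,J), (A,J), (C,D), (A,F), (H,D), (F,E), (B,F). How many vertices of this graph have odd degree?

8

Degrees: A:3, B:1, C:1, D:2, E:1, F:3, G:1, H:2, I:1, J:3
Odd-degree vertices: A, B, C, E, F, G, I, J.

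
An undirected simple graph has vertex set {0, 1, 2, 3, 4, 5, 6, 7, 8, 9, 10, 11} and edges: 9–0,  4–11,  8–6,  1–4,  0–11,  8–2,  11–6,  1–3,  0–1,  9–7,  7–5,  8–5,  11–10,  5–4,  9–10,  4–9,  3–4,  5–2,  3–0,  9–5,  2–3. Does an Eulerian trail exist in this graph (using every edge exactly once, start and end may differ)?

Degrees: 0:4, 1:3, 2:3, 3:4, 4:5, 5:5, 6:2, 7:2, 8:3, 9:5, 10:2, 11:4
Odd-degree vertices: 1, 2, 4, 5, 8, 9 (6 total).
With 6 odd-degree vertices (more than two), no single trail can use every edge.

No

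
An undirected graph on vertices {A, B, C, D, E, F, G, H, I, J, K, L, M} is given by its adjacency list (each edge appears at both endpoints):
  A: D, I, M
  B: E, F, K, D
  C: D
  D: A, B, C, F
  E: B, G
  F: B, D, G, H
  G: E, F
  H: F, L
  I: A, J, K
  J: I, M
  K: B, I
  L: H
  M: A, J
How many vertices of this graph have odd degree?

Degrees: A:3, B:4, C:1, D:4, E:2, F:4, G:2, H:2, I:3, J:2, K:2, L:1, M:2
Odd-degree vertices: A, C, I, L.

4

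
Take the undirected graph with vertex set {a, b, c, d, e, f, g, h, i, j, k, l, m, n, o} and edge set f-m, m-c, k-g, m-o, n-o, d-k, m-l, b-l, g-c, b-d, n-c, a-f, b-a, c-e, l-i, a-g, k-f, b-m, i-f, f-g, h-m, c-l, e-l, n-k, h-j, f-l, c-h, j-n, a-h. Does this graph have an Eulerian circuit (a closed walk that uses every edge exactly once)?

Yes

Degrees: a:4, b:4, c:6, d:2, e:2, f:6, g:4, h:4, i:2, j:2, k:4, l:6, m:6, n:4, o:2
Every vertex has even degree and the edges form a single connected piece, so an Eulerian circuit exists.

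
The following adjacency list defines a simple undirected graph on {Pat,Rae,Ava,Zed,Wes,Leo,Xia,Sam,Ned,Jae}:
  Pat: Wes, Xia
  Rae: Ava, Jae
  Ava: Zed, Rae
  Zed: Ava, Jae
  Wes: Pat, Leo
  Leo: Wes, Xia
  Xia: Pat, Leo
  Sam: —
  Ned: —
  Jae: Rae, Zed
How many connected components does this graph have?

Component: {Sam}
Component: {Ned}
Component: {Pat, Wes, Leo, Xia}
Component: {Rae, Ava, Zed, Jae}

4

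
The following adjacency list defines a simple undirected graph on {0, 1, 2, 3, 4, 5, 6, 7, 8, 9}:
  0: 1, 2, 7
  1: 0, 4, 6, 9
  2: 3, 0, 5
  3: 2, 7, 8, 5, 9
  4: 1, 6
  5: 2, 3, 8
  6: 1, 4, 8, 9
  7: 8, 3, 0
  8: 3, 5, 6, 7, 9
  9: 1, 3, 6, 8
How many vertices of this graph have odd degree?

6

Degrees: 0:3, 1:4, 2:3, 3:5, 4:2, 5:3, 6:4, 7:3, 8:5, 9:4
Odd-degree vertices: 0, 2, 3, 5, 7, 8.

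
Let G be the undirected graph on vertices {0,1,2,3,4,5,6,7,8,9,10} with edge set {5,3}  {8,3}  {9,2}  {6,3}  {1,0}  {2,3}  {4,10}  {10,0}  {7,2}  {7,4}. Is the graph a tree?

The graph has 11 vertices and 10 edges.
Connected and |E| = |V| - 1, which characterizes a tree.

Yes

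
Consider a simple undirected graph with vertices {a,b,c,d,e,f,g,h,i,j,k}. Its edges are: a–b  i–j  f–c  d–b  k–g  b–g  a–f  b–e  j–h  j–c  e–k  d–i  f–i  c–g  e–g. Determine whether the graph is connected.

A breadth-first search from a visits a, b, f, d, g, e, c, i, k, j, h — all 11 vertices — so the graph is connected.

Yes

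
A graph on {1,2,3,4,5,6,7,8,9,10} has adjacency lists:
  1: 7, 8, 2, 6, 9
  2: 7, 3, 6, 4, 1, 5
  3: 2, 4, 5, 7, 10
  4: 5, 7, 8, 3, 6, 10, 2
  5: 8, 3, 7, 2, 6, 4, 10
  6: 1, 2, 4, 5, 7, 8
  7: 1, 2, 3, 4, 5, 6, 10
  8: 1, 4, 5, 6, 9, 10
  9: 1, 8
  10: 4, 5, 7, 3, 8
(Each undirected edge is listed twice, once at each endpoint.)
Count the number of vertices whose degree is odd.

Degrees: 1:5, 2:6, 3:5, 4:7, 5:7, 6:6, 7:7, 8:6, 9:2, 10:5
Odd-degree vertices: 1, 3, 4, 5, 7, 10.

6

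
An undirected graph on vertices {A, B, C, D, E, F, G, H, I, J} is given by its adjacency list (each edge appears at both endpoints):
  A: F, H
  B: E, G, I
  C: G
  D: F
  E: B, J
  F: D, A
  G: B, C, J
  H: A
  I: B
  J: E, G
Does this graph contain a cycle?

Yes

The graph has 10 vertices, 9 edges, and 2 connected components.
Since 9 > 10 - 2, a cycle must exist; for instance B-G-J-E-B.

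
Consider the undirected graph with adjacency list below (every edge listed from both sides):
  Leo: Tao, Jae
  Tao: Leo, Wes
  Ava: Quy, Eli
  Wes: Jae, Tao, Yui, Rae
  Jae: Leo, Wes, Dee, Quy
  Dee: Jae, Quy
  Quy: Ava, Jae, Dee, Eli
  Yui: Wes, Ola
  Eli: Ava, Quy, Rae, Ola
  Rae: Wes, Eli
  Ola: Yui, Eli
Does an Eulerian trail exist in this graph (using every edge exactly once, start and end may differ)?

Degrees: Leo:2, Tao:2, Ava:2, Wes:4, Jae:4, Dee:2, Quy:4, Yui:2, Eli:4, Rae:2, Ola:2
Odd-degree vertices: none (0 total).
With 0 odd-degree vertices and all edges in one connected piece, an Eulerian trail exists.

Yes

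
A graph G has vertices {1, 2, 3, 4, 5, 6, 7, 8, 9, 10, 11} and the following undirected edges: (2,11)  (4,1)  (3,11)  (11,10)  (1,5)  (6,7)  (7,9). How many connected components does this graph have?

Component: {8}
Component: {1, 4, 5}
Component: {6, 7, 9}
Component: {2, 3, 10, 11}

4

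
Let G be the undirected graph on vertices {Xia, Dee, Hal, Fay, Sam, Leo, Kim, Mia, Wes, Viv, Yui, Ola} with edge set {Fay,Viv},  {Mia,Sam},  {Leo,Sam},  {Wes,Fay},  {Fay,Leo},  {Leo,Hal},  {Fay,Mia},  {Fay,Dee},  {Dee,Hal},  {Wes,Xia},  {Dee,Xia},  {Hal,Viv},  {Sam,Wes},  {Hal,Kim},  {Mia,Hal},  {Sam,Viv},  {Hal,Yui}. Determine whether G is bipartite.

A valid 2-coloring puts {Dee, Leo, Kim, Mia, Wes, Viv, Yui, Ola} on one side and {Xia, Hal, Fay, Sam} on the other; every edge crosses between the two sides.

Yes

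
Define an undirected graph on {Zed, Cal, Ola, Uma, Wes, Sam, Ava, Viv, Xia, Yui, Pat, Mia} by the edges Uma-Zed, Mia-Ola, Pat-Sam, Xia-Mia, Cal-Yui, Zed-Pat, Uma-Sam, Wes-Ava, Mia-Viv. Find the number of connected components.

Component: {Cal, Yui}
Component: {Wes, Ava}
Component: {Zed, Uma, Sam, Pat}
Component: {Ola, Viv, Xia, Mia}

4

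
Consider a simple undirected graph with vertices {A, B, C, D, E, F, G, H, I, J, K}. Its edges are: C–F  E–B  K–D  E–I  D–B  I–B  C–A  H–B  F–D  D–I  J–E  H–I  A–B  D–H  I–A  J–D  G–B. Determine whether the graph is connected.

A breadth-first search from A visits A, B, C, I, G, D, E, H, F, K, J — all 11 vertices — so the graph is connected.

Yes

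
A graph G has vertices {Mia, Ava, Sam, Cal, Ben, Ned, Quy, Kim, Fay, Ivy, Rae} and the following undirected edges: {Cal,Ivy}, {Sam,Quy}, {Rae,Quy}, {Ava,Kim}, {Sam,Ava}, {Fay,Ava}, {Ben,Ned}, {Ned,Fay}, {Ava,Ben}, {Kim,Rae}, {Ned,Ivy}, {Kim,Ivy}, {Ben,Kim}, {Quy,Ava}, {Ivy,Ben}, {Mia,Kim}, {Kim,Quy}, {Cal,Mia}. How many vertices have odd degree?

Degrees: Mia:2, Ava:5, Sam:2, Cal:2, Ben:4, Ned:3, Quy:4, Kim:6, Fay:2, Ivy:4, Rae:2
Odd-degree vertices: Ava, Ned.

2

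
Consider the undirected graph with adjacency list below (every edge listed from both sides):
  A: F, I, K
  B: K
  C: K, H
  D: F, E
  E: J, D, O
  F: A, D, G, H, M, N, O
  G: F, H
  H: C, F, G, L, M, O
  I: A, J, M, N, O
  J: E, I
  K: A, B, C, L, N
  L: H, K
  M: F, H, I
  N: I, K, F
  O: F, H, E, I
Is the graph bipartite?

The cycle F-H-O-F has length 3, which is odd, so the graph is not bipartite.

No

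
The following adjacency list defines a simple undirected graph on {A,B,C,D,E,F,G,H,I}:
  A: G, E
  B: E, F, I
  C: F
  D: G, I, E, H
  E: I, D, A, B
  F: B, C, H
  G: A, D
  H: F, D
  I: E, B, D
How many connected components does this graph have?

Component: {A, B, C, D, E, F, G, H, I}

1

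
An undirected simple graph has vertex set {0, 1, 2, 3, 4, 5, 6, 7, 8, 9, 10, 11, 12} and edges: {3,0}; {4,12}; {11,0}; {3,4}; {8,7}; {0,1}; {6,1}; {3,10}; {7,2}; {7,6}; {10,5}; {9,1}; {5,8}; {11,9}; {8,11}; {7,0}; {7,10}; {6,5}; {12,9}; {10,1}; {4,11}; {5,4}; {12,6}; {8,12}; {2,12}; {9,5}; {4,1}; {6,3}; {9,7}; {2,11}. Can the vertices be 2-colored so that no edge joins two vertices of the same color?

Partition the vertices as {1, 3, 5, 7, 11, 12} vs {0, 2, 4, 6, 8, 9, 10}. Each listed edge has one endpoint in each part, so the graph is bipartite.

Yes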